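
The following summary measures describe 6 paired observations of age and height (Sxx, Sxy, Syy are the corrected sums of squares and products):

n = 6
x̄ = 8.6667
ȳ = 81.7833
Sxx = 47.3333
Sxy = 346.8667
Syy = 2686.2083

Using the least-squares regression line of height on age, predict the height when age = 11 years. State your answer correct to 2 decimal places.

98.88

b = Sxy/Sxx = 346.8667/47.3333 = 7.328175
a = ȳ − b·x̄ = 81.7833 − 7.328175·8.6667 = 18.272207
ŷ(11) = a + b·11 = 18.272207 + 7.328175·11 = 98.882130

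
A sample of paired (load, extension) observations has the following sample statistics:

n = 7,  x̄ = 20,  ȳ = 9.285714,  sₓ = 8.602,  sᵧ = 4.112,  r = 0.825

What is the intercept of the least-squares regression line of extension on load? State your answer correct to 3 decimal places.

1.398

b = r · sᵧ/sₓ = 0.825 · 4.112/8.602 = 0.394373
a = ȳ − b·x̄ = 9.285714 − 0.394373·20 = 1.398246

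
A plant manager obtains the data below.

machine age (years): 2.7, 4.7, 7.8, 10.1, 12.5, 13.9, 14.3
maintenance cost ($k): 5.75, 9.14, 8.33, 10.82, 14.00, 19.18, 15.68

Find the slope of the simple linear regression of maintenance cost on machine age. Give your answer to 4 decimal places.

n = 7, Σx = 66, Σy = 82.9, Σxy = 898.565, Σx² = 746.18
Sxx = Σx² − (Σx)²/n = 746.18 − 622.285714 = 123.894286
Sxy = Σxy − (Σx)(Σy)/n = 898.565 − 781.628571 = 116.936429
b = Sxy/Sxx = 116.936429/123.894286 = 0.943840

0.9438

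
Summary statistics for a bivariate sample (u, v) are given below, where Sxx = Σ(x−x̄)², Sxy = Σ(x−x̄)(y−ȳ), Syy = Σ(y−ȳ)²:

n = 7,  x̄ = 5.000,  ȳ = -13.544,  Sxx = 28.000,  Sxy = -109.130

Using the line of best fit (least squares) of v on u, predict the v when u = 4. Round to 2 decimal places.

-9.65

b = Sxy/Sxx = -109.13/28 = -3.8975
a = ȳ − b·x̄ = -13.544 − (-3.8975)·5 = 5.9435
ŷ(4) = a + b·4 = 5.9435 + (-3.8975)·4 = -9.6465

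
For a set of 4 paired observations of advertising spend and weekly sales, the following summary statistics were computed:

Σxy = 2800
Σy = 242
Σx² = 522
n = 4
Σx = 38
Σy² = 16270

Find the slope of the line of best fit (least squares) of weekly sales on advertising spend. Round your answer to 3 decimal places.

Sxx = Σx² − (Σx)²/n = 522 − 361 = 161
Sxy = Σxy − (Σx)(Σy)/n = 2800 − 2299 = 501
b = Sxy/Sxx = 501/161 = 3.111801

3.112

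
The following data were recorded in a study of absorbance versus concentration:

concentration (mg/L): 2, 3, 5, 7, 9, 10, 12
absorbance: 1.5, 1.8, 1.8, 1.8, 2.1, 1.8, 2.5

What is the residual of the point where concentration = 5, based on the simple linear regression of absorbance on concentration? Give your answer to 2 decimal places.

0.03

n = 7, Σx = 48, Σy = 13.3, Σxy = 96.9, Σx² = 412
Sxx = Σx² − (Σx)²/n = 412 − 329.142857 = 82.857143
Sxy = Σxy − (Σx)(Σy)/n = 96.9 − 91.2 = 5.7
b = Sxy/Sxx = 5.7/82.857143 = 0.068793
a = ȳ − b·x̄ = 1.9 − 0.068793·6.857143 = 1.428276
ŷ(5) = 1.428276 + 0.068793·5 = 1.772241
residual = y − ŷ = 1.8 − 1.772241 = 0.027759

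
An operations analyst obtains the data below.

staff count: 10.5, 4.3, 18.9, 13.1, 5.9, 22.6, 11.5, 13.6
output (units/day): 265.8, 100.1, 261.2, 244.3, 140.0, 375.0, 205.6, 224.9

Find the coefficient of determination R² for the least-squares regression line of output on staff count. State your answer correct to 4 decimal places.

n = 8, Σx = 100.4, Σy = 1816.9, Σxy = 26082.38, Σx² = 1520.34, Σy² = 461653.95
Sxx = Σx² − (Σx)²/n = 1520.34 − 1260.02 = 260.32
Sxy = Σxy − (Σx)(Σy)/n = 26082.38 − 22802.095 = 3280.285
Syy = Σy² − (Σy)²/n = 461653.95 − 412640.70125 = 49013.24875
R² = Sxy²/(Sxx·Syy) = (3280.285)²/(260.32·49013.24875) = 0.843339

0.8433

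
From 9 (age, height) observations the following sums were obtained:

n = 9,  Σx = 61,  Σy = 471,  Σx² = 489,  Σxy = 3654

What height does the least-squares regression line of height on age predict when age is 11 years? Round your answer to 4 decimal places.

Sxx = Σx² − (Σx)²/n = 489 − 413.444444 = 75.555556
Sxy = Σxy − (Σx)(Σy)/n = 3654 − 3192.333333 = 461.666667
b = Sxy/Sxx = 461.666667/75.555556 = 6.110294
a = ȳ − b·x̄ = 52.333333 − 6.110294·6.777778 = 10.919118
ŷ(11) = a + b·11 = 10.919118 + 6.110294·11 = 78.132353

78.1324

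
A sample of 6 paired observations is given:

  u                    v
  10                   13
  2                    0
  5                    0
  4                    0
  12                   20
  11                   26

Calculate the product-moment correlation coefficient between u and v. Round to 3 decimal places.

0.927

n = 6, Σx = 44, Σy = 59, Σxy = 656, Σx² = 410, Σy² = 1245
Sxx = Σx² − (Σx)²/n = 410 − 322.666667 = 87.333333
Sxy = Σxy − (Σx)(Σy)/n = 656 − 432.666667 = 223.333333
Syy = Σy² − (Σy)²/n = 1245 − 580.166667 = 664.833333
r = Sxy/√(Sxx·Syy) = 223.333333/√(58062.111111) = 223.333333/240.960808 = 0.926845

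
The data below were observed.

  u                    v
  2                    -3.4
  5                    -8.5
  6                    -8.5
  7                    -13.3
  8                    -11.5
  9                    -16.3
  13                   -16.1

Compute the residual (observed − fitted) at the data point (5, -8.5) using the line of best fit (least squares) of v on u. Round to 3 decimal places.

n = 7, Σx = 50, Σy = -77.6, Σxy = -641.4, Σx² = 428
Sxx = Σx² − (Σx)²/n = 428 − 357.142857 = 70.857143
Sxy = Σxy − (Σx)(Σy)/n = -641.4 − (-554.285714) = -87.114286
b = Sxy/Sxx = -87.114286/70.857143 = -1.229435
a = ȳ − b·x̄ = -11.085714 − (-1.229435)·7.142857 = -2.304032
ŷ(5) = -2.304032 + (-1.229435)·5 = -8.451210
residual = y − ŷ = -8.5 − (-8.451210) = -0.048790

-0.049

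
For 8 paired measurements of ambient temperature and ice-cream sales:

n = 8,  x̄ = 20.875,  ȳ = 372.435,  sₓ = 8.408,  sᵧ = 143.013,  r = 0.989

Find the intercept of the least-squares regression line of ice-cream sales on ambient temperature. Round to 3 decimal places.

21.275

b = r · sᵧ/sₓ = 0.989 · 143.013/8.408 = 16.822057
a = ȳ − b·x̄ = 372.435 − 16.822057·20.875 = 21.274556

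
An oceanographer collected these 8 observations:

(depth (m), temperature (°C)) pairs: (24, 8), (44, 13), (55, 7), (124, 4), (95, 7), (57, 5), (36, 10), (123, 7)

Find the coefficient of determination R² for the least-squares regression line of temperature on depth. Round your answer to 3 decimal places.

0.322

n = 8, Σx = 558, Σy = 61, Σxy = 3816, Σx² = 49612, Σy² = 521
Sxx = Σx² − (Σx)²/n = 49612 − 38920.5 = 10691.5
Sxy = Σxy − (Σx)(Σy)/n = 3816 − 4254.75 = -438.75
Syy = Σy² − (Σy)²/n = 521 − 465.125 = 55.875
R² = Sxy²/(Sxx·Syy) = (-438.75)²/(10691.5·55.875) = 0.322239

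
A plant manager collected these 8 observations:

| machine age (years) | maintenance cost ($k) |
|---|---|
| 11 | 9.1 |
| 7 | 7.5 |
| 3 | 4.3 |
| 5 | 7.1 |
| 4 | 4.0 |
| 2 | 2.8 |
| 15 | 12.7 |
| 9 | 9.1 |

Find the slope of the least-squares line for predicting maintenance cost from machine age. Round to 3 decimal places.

0.716

n = 8, Σx = 56, Σy = 56.6, Σxy = 495, Σx² = 530
Sxx = Σx² − (Σx)²/n = 530 − 392 = 138
Sxy = Σxy − (Σx)(Σy)/n = 495 − 396.2 = 98.8
b = Sxy/Sxx = 98.8/138 = 0.715942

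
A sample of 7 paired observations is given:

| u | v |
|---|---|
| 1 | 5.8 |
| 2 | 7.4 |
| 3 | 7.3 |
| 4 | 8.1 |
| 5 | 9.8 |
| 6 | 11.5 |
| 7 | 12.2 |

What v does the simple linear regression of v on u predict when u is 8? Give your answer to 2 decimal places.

n = 7, Σx = 28, Σy = 62.1, Σxy = 278.3, Σx² = 140
Sxx = Σx² − (Σx)²/n = 140 − 112 = 28
Sxy = Σxy − (Σx)(Σy)/n = 278.3 − 248.4 = 29.9
b = Sxy/Sxx = 29.9/28 = 1.067857
a = ȳ − b·x̄ = 8.871429 − 1.067857·4 = 4.6
ŷ(8) = a + b·8 = 4.6 + 1.067857·8 = 13.142857

13.14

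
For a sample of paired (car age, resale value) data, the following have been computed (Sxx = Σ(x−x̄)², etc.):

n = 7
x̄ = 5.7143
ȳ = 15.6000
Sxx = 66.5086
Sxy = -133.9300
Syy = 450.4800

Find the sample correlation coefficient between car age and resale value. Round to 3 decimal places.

r = Sxy/√(Sxx·Syy) = -133.93/√(29960.794128) = -133.93/173.091866 = -0.773751

-0.774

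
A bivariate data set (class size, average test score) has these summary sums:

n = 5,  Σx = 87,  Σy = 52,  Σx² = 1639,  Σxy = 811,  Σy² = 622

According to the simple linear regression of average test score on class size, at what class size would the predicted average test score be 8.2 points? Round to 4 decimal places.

20.3365

Sxx = Σx² − (Σx)²/n = 1639 − 1513.8 = 125.2
Sxy = Σxy − (Σx)(Σy)/n = 811 − 904.8 = -93.8
b = Sxy/Sxx = -93.8/125.2 = -0.749201
a = ȳ − b·x̄ = 10.4 − (-0.749201)·17.4 = 23.436102
Set a + b·x = 8.2: x = (8.2 − 23.436102) / (-0.749201) = 20.336461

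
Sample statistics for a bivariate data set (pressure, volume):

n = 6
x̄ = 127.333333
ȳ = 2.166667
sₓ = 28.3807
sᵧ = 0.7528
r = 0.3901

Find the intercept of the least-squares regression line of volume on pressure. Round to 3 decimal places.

b = r · sᵧ/sₓ = 0.3901 · 0.7528/28.3807 = 0.010347
a = ȳ − b·x̄ = 2.166667 − 0.010347·127.333333 = 0.849094

0.849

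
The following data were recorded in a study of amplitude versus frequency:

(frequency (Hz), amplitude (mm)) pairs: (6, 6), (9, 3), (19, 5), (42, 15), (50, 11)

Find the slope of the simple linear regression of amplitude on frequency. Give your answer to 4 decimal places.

0.2106

n = 5, Σx = 126, Σy = 40, Σxy = 1338, Σx² = 4742
Sxx = Σx² − (Σx)²/n = 4742 − 3175.2 = 1566.8
Sxy = Σxy − (Σx)(Σy)/n = 1338 − 1008 = 330
b = Sxy/Sxx = 330/1566.8 = 0.210620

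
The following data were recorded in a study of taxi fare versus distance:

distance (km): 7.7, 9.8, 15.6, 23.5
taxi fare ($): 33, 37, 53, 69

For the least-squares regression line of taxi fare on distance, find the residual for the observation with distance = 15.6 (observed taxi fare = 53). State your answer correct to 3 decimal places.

n = 4, Σx = 56.6, Σy = 192, Σxy = 3065, Σx² = 950.94
Sxx = Σx² − (Σx)²/n = 950.94 − 800.89 = 150.05
Sxy = Σxy − (Σx)(Σy)/n = 3065 − 2716.8 = 348.2
b = Sxy/Sxx = 348.2/150.05 = 2.320560
a = ȳ − b·x̄ = 48 − 2.320560·14.15 = 15.164079
ŷ(15.6) = 15.164079 + 2.320560·15.6 = 51.364812
residual = y − ŷ = 53 − 51.364812 = 1.635188

1.635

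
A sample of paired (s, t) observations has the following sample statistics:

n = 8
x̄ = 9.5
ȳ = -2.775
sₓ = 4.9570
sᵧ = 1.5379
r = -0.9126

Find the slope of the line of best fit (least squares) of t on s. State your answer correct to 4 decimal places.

b = r · sᵧ/sₓ = -0.9126 · 1.5379/4.957 = -0.283132

-0.2831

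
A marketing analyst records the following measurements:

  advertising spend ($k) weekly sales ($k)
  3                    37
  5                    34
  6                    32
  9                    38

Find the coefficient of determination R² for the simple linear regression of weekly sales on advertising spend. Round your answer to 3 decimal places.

0.042

n = 4, Σx = 23, Σy = 141, Σxy = 815, Σx² = 151, Σy² = 4993
Sxx = Σx² − (Σx)²/n = 151 − 132.25 = 18.75
Sxy = Σxy − (Σx)(Σy)/n = 815 − 810.75 = 4.25
Syy = Σy² − (Σy)²/n = 4993 − 4970.25 = 22.75
R² = Sxy²/(Sxx·Syy) = (4.25)²/(18.75·22.75) = 0.042344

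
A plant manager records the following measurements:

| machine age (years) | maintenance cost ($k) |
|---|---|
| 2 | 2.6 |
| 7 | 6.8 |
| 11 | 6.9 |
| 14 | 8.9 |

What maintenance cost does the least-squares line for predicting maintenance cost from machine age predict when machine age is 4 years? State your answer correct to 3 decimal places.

4.128

n = 4, Σx = 34, Σy = 25.2, Σxy = 253.3, Σx² = 370
Sxx = Σx² − (Σx)²/n = 370 − 289 = 81
Sxy = Σxy − (Σx)(Σy)/n = 253.3 − 214.2 = 39.1
b = Sxy/Sxx = 39.1/81 = 0.482716
a = ȳ − b·x̄ = 6.3 − 0.482716·8.5 = 2.196914
ŷ(4) = a + b·4 = 2.196914 + 0.482716·4 = 4.127778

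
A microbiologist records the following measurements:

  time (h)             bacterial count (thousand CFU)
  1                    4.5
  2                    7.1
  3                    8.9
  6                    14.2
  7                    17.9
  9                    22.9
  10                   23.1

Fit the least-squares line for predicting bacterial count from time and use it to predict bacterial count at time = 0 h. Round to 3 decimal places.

2.469

n = 7, Σx = 38, Σy = 98.6, Σxy = 693, Σx² = 280
Sxx = Σx² − (Σx)²/n = 280 − 206.285714 = 73.714286
Sxy = Σxy − (Σx)(Σy)/n = 693 − 535.257143 = 157.742857
b = Sxy/Sxx = 157.742857/73.714286 = 2.139922
a = ȳ − b·x̄ = 14.085714 − 2.139922·5.428571 = 2.468992
ŷ(0) = a + b·0 = 2.468992 + 2.139922·0 = 2.468992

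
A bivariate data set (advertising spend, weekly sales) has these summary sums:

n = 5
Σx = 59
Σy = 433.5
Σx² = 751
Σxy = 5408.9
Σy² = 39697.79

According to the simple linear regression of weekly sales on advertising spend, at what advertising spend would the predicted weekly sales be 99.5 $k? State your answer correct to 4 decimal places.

14.1891

Sxx = Σx² − (Σx)²/n = 751 − 696.2 = 54.8
Sxy = Σxy − (Σx)(Σy)/n = 5408.9 − 5115.3 = 293.6
b = Sxy/Sxx = 293.6/54.8 = 5.357664
a = ȳ − b·x̄ = 86.7 − 5.357664·11.8 = 23.479562
Set a + b·x = 99.5: x = (99.5 − 23.479562) / 5.357664 = 14.189101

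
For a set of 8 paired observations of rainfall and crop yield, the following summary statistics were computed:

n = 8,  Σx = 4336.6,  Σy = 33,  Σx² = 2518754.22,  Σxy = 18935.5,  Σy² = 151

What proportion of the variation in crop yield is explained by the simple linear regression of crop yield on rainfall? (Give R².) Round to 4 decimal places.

Sxx = Σx² − (Σx)²/n = 2518754.22 − 2350762.445 = 167991.775
Sxy = Σxy − (Σx)(Σy)/n = 18935.5 − 17888.475 = 1047.025
Syy = Σy² − (Σy)²/n = 151 − 136.125 = 14.875
R² = Sxy²/(Sxx·Syy) = (1047.025)²/(167991.775·14.875) = 0.438701

0.4387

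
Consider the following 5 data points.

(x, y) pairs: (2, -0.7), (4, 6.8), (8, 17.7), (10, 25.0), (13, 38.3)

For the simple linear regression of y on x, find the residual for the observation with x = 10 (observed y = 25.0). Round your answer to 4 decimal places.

n = 5, Σx = 37, Σy = 87.1, Σxy = 915.3, Σx² = 353
Sxx = Σx² − (Σx)²/n = 353 − 273.8 = 79.2
Sxy = Σxy − (Σx)(Σy)/n = 915.3 − 644.54 = 270.76
b = Sxy/Sxx = 270.76/79.2 = 3.418687
a = ȳ − b·x̄ = 17.42 − 3.418687·7.4 = -7.878283
ŷ(10) = -7.878283 + 3.418687·10 = 26.308586
residual = y − ŷ = 25.0 − 26.308586 = -1.308586

-1.3086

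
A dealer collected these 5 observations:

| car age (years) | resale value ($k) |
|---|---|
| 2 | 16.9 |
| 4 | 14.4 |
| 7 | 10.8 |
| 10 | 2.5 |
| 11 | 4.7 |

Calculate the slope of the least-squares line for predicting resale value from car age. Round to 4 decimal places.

-1.5568

n = 5, Σx = 34, Σy = 49.3, Σxy = 243.7, Σx² = 290
Sxx = Σx² − (Σx)²/n = 290 − 231.2 = 58.8
Sxy = Σxy − (Σx)(Σy)/n = 243.7 − 335.24 = -91.54
b = Sxy/Sxx = -91.54/58.8 = -1.556803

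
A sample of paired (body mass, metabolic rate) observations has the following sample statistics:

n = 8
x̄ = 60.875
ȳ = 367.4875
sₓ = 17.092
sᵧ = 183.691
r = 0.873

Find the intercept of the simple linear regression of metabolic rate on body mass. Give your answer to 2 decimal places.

-203.66

b = r · sᵧ/sₓ = 0.873 · 183.691/17.092 = 9.382298
a = ȳ − b·x̄ = 367.4875 − 9.382298·60.875 = -203.659911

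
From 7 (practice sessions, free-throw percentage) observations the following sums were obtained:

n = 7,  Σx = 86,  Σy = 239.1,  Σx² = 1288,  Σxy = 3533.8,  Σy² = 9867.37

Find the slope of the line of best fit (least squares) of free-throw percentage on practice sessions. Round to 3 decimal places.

2.577

Sxx = Σx² − (Σx)²/n = 1288 − 1056.571429 = 231.428571
Sxy = Σxy − (Σx)(Σy)/n = 3533.8 − 2937.514286 = 596.285714
b = Sxy/Sxx = 596.285714/231.428571 = 2.576543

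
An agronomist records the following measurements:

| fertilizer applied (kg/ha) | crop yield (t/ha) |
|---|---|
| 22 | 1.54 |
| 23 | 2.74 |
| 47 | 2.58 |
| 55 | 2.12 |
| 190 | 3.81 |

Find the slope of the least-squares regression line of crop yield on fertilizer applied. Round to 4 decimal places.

n = 5, Σx = 337, Σy = 12.79, Σxy = 1058.66, Σx² = 42347
Sxx = Σx² − (Σx)²/n = 42347 − 22713.8 = 19633.2
Sxy = Σxy − (Σx)(Σy)/n = 1058.66 − 862.046 = 196.614
b = Sxy/Sxx = 196.614/19633.2 = 0.010014

0.0100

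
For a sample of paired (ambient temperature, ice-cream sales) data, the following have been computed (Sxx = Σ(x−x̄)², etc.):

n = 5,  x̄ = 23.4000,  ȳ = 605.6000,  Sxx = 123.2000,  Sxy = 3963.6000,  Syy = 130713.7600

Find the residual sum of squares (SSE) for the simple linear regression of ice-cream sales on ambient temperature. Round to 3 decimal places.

b = Sxy/Sxx = 3963.6/123.2 = 32.172078
SSE = Syy − b·Sxy = 130713.76 − 32.172078·3963.6 = 3196.511948

3196.512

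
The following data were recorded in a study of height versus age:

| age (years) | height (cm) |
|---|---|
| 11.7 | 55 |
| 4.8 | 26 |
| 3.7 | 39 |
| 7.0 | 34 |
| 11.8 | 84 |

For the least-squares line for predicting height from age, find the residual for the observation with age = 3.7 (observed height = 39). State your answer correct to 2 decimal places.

11.69

n = 5, Σx = 39, Σy = 238, Σxy = 2141.8, Σx² = 361.86
Sxx = Σx² − (Σx)²/n = 361.86 − 304.2 = 57.66
Sxy = Σxy − (Σx)(Σy)/n = 2141.8 − 1856.4 = 285.4
b = Sxy/Sxx = 285.4/57.66 = 4.949705
a = ȳ − b·x̄ = 47.6 − 4.949705·7.8 = 8.992300
ŷ(3.7) = 8.992300 + 4.949705·3.7 = 27.306209
residual = y − ŷ = 39 − 27.306209 = 11.693791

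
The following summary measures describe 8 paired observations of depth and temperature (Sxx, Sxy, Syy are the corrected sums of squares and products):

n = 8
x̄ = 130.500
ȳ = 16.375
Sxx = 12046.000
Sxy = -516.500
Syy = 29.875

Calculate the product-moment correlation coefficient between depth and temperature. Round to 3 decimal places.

r = Sxy/√(Sxx·Syy) = -516.5/√(359874.25) = -516.5/599.895199 = -0.860984

-0.861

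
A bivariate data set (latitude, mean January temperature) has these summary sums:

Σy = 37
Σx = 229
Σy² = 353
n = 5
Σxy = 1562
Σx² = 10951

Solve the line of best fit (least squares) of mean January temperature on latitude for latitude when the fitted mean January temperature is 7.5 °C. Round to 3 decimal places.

Sxx = Σx² − (Σx)²/n = 10951 − 10488.2 = 462.8
Sxy = Σxy − (Σx)(Σy)/n = 1562 − 1694.6 = -132.6
b = Sxy/Sxx = -132.6/462.8 = -0.286517
a = ȳ − b·x̄ = 7.4 − (-0.286517)·45.8 = 20.522472
Set a + b·x = 7.5: x = (7.5 − 20.522472) / (-0.286517) = 45.450980

45.451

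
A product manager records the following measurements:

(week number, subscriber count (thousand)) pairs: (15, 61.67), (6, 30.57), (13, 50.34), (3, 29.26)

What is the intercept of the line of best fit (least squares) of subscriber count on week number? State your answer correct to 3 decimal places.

n = 4, Σx = 37, Σy = 171.84, Σxy = 1850.67, Σx² = 439
Sxx = Σx² − (Σx)²/n = 439 − 342.25 = 96.75
Sxy = Σxy − (Σx)(Σy)/n = 1850.67 − 1589.52 = 261.15
b = Sxy/Sxx = 261.15/96.75 = 2.699225
a = ȳ − b·x̄ = 42.96 − 2.699225·9.25 = 17.992171

17.992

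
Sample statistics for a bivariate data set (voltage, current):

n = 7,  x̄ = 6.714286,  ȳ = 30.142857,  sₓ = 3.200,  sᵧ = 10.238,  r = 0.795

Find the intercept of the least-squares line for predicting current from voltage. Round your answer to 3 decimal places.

13.065

b = r · sᵧ/sₓ = 0.795 · 10.238/3.2 = 2.543503
a = ȳ − b·x̄ = 30.142857 − 2.543503·6.714286 = 13.065050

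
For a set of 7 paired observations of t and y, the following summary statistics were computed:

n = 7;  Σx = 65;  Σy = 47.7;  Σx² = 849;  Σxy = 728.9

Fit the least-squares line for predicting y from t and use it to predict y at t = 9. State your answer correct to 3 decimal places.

6.481

Sxx = Σx² − (Σx)²/n = 849 − 603.571429 = 245.428571
Sxy = Σxy − (Σx)(Σy)/n = 728.9 − 442.928571 = 285.971429
b = Sxy/Sxx = 285.971429/245.428571 = 1.165192
a = ȳ − b·x̄ = 6.814286 − 1.165192·9.285714 = -4.005355
ŷ(9) = a + b·9 = -4.005355 + 1.165192·9 = 6.481374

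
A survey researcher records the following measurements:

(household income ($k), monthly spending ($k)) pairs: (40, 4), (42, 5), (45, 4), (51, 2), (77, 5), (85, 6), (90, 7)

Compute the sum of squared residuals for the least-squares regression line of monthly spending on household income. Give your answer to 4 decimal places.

7.4924

n = 7, Σx = 430, Σy = 33, Σxy = 2177, Σx² = 29244, Σy² = 171
Sxx = Σx² − (Σx)²/n = 29244 − 26414.285714 = 2829.714286
Sxy = Σxy − (Σx)(Σy)/n = 2177 − 2027.142857 = 149.857143
Syy = Σy² − (Σy)²/n = 171 − 155.571429 = 15.428571
b = Sxy/Sxx = 149.857143/2829.714286 = 0.052958
SSE = Syy − b·Sxy = 15.428571 − 0.052958·149.857143 = 7.492377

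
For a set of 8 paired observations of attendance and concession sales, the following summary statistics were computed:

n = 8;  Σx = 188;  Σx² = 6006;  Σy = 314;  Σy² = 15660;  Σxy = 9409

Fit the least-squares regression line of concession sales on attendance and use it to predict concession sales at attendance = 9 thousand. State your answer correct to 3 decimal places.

Sxx = Σx² − (Σx)²/n = 6006 − 4418 = 1588
Sxy = Σxy − (Σx)(Σy)/n = 9409 − 7379 = 2030
b = Sxy/Sxx = 2030/1588 = 1.278338
a = ȳ − b·x̄ = 39.25 − 1.278338·23.5 = 9.209068
ŷ(9) = a + b·9 = 9.209068 + 1.278338·9 = 20.714106

20.714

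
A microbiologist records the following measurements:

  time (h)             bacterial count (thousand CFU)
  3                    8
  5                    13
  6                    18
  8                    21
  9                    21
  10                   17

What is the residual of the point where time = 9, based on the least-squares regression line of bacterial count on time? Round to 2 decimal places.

1.29

n = 6, Σx = 41, Σy = 98, Σxy = 724, Σx² = 315
Sxx = Σx² − (Σx)²/n = 315 − 280.166667 = 34.833333
Sxy = Σxy − (Σx)(Σy)/n = 724 − 669.666667 = 54.333333
b = Sxy/Sxx = 54.333333/34.833333 = 1.559809
a = ȳ − b·x̄ = 16.333333 − 1.559809·6.833333 = 5.674641
ŷ(9) = 5.674641 + 1.559809·9 = 19.712919
residual = y − ŷ = 21 − 19.712919 = 1.287081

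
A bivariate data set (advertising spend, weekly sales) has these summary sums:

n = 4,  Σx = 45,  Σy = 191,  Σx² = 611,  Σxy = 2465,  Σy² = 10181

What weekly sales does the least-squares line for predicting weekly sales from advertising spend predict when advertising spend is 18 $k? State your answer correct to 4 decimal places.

68.1289

Sxx = Σx² − (Σx)²/n = 611 − 506.25 = 104.75
Sxy = Σxy − (Σx)(Σy)/n = 2465 − 2148.75 = 316.25
b = Sxy/Sxx = 316.25/104.75 = 3.019093
a = ȳ − b·x̄ = 47.75 − 3.019093·11.25 = 13.785203
ŷ(18) = a + b·18 = 13.785203 + 3.019093·18 = 68.128878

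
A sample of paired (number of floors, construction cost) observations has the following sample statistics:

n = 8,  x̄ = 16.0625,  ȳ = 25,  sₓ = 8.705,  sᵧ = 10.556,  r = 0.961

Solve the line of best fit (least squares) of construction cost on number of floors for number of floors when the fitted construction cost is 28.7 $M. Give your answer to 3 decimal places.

b = r · sᵧ/sₓ = 0.961 · 10.556/8.705 = 1.165344
a = ȳ − b·x̄ = 25 − 1.165344·16.0625 = 6.281668
Set a + b·x = 28.7: x = (28.7 − 6.281668) / 1.165344 = 19.237529

19.238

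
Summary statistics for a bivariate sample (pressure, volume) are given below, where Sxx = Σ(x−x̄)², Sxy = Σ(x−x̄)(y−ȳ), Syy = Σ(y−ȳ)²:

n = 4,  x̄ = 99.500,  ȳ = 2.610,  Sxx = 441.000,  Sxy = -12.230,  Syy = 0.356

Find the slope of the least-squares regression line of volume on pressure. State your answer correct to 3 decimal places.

-0.028

b = Sxy/Sxx = -12.23/441 = -0.027732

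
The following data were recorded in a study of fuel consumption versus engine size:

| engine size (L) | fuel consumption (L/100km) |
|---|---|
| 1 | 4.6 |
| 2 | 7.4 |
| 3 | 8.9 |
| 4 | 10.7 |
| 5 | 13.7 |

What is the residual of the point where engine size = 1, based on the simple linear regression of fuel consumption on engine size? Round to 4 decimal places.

n = 5, Σx = 15, Σy = 45.3, Σxy = 157.4, Σx² = 55
Sxx = Σx² − (Σx)²/n = 55 − 45 = 10
Sxy = Σxy − (Σx)(Σy)/n = 157.4 − 135.9 = 21.5
b = Sxy/Sxx = 21.5/10 = 2.15
a = ȳ − b·x̄ = 9.06 − 2.15·3 = 2.61
ŷ(1) = 2.61 + 2.15·1 = 4.76
residual = y − ŷ = 4.6 − 4.76 = -0.16

-0.1600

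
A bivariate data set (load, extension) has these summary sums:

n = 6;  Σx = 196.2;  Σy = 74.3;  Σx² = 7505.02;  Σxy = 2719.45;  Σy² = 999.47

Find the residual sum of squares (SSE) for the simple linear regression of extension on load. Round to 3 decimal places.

2.267

Sxx = Σx² − (Σx)²/n = 7505.02 − 6415.74 = 1089.28
Sxy = Σxy − (Σx)(Σy)/n = 2719.45 − 2429.61 = 289.84
Syy = Σy² − (Σy)²/n = 999.47 − 920.081667 = 79.388333
b = Sxy/Sxx = 289.84/1089.28 = 0.266084
SSE = Syy − b·Sxy = 79.388333 − 0.266084·289.84 = 2.266541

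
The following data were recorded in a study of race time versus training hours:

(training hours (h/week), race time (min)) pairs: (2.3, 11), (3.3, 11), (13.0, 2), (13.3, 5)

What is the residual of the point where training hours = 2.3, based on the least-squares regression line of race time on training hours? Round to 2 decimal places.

n = 4, Σx = 31.9, Σy = 29, Σxy = 154.1, Σx² = 362.07
Sxx = Σx² − (Σx)²/n = 362.07 − 254.4025 = 107.6675
Sxy = Σxy − (Σx)(Σy)/n = 154.1 − 231.275 = -77.175
b = Sxy/Sxx = -77.175/107.6675 = -0.716790
a = ȳ − b·x̄ = 7.25 − (-0.716790)·7.975 = 12.966401
ŷ(2.3) = 12.966401 + (-0.716790)·2.3 = 11.317784
residual = y − ŷ = 11 − 11.317784 = -0.317784

-0.32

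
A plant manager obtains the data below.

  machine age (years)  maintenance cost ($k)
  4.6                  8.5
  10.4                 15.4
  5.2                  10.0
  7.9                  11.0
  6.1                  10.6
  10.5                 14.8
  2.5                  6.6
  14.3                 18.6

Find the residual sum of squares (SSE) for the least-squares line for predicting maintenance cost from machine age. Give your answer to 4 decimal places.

n = 8, Σx = 61.5, Σy = 95.5, Σxy = 840.7, Σx² = 576.97, Σy² = 1251.33
Sxx = Σx² − (Σx)²/n = 576.97 − 472.78125 = 104.18875
Sxy = Σxy − (Σx)(Σy)/n = 840.7 − 734.15625 = 106.54375
Syy = Σy² − (Σy)²/n = 1251.33 − 1140.03125 = 111.29875
b = Sxy/Sxx = 106.54375/104.18875 = 1.022603
SSE = Syy − b·Sxy = 111.29875 − 1.022603·106.54375 = 2.346769

2.3468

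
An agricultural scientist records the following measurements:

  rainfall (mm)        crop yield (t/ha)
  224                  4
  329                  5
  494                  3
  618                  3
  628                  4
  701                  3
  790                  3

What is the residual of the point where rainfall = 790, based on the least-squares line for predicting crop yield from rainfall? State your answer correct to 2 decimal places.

0.08

n = 7, Σx = 3784, Σy = 25, Σxy = 12862, Σx² = 2294262
Sxx = Σx² − (Σx)²/n = 2294262 − 2045522.285714 = 248739.714286
Sxy = Σxy − (Σx)(Σy)/n = 12862 − 13514.285714 = -652.285714
b = Sxy/Sxx = -652.285714/248739.714286 = -0.002622
a = ȳ − b·x̄ = 3.571429 − (-0.002622)·540.571429 = 4.989003
ŷ(790) = 4.989003 + (-0.002622)·790 = 2.917336
residual = y − ŷ = 3 − 2.917336 = 0.082664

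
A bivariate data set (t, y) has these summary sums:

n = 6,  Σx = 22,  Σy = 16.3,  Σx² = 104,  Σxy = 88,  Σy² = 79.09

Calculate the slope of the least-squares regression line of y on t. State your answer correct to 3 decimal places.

1.210

Sxx = Σx² − (Σx)²/n = 104 − 80.666667 = 23.333333
Sxy = Σxy − (Σx)(Σy)/n = 88 − 59.766667 = 28.233333
b = Sxy/Sxx = 28.233333/23.333333 = 1.21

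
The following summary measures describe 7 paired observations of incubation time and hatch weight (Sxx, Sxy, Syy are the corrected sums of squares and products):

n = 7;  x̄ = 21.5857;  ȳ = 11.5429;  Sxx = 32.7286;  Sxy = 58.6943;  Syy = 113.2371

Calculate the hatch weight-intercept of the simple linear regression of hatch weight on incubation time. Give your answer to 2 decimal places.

b = Sxy/Sxx = 58.6943/32.7286 = 1.793364
a = ȳ − b·x̄ = 11.5429 − 1.793364·21.5857 = -27.168122

-27.17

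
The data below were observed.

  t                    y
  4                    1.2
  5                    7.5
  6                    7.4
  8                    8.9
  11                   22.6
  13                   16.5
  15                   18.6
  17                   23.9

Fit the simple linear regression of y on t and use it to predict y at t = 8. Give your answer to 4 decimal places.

10.4407

n = 8, Σx = 79, Σy = 106.6, Σxy = 1306.3, Σx² = 945
Sxx = Σx² − (Σx)²/n = 945 − 780.125 = 164.875
Sxy = Σxy − (Σx)(Σy)/n = 1306.3 − 1052.675 = 253.625
b = Sxy/Sxx = 253.625/164.875 = 1.538287
a = ȳ − b·x̄ = 13.325 − 1.538287·9.875 = -1.865580
ŷ(8) = a + b·8 = -1.865580 + 1.538287·8 = 10.440713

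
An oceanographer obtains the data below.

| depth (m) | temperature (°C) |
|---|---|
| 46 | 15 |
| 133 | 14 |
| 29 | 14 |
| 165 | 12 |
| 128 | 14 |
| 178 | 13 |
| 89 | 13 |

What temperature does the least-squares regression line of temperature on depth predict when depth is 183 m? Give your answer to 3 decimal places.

12.742

n = 7, Σx = 768, Σy = 95, Σxy = 10201, Σx² = 103860
Sxx = Σx² − (Σx)²/n = 103860 − 84260.571429 = 19599.428571
Sxy = Σxy − (Σx)(Σy)/n = 10201 − 10422.857143 = -221.857143
b = Sxy/Sxx = -221.857143/19599.428571 = -0.011320
a = ȳ − b·x̄ = 13.571429 − (-0.011320)·109.714286 = 14.813347
ŷ(183) = a + b·183 = 14.813347 + (-0.011320)·183 = 12.741866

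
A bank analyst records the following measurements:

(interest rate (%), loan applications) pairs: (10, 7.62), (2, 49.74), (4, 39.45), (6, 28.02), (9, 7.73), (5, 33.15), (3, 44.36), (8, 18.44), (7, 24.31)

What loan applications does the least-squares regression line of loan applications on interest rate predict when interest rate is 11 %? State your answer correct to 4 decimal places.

0.6553

n = 9, Σx = 54, Σy = 252.82, Σxy = 1187.69, Σx² = 384
Sxx = Σx² − (Σx)²/n = 384 − 324 = 60
Sxy = Σxy − (Σx)(Σy)/n = 1187.69 − 1516.92 = -329.23
b = Sxy/Sxx = -329.23/60 = -5.487167
a = ȳ − b·x̄ = 28.091111 − (-5.487167)·6 = 61.014111
ŷ(11) = a + b·11 = 61.014111 + (-5.487167)·11 = 0.655278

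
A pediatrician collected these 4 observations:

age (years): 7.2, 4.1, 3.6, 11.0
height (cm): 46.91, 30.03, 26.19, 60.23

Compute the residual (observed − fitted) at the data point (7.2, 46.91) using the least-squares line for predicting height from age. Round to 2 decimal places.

n = 4, Σx = 25.9, Σy = 163.36, Σxy = 1217.689, Σx² = 202.61
Sxx = Σx² − (Σx)²/n = 202.61 − 167.7025 = 34.9075
Sxy = Σxy − (Σx)(Σy)/n = 1217.689 − 1057.756 = 159.933
b = Sxy/Sxx = 159.933/34.9075 = 4.581623
a = ȳ − b·x̄ = 40.84 − 4.581623·6.475 = 11.173992
ŷ(7.2) = 11.173992 + 4.581623·7.2 = 44.161677
residual = y − ŷ = 46.91 − 44.161677 = 2.748323

2.75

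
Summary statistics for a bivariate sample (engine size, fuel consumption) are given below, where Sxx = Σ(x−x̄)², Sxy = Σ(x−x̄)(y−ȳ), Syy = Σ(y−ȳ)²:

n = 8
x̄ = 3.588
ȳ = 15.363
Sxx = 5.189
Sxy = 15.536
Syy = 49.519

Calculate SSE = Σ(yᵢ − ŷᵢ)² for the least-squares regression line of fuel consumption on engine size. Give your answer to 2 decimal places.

3.00

b = Sxy/Sxx = 15.536/5.189 = 2.994026
SSE = Syy − b·Sxy = 49.519 − 2.994026·15.536 = 3.003815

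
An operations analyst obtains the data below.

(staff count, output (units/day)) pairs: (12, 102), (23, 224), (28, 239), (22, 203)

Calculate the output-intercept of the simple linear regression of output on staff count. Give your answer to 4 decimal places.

n = 4, Σx = 85, Σy = 768, Σxy = 17534, Σx² = 1941
Sxx = Σx² − (Σx)²/n = 1941 − 1806.25 = 134.75
Sxy = Σxy − (Σx)(Σy)/n = 17534 − 16320 = 1214
b = Sxy/Sxx = 1214/134.75 = 9.009276
a = ȳ − b·x̄ = 192 − 9.009276·21.25 = 0.552876

0.5529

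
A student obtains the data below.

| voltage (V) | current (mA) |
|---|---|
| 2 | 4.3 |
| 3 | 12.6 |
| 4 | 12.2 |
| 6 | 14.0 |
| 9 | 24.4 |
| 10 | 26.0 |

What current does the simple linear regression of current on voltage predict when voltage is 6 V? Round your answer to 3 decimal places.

16.389

n = 6, Σx = 34, Σy = 93.5, Σxy = 658.8, Σx² = 246
Sxx = Σx² − (Σx)²/n = 246 − 192.666667 = 53.333333
Sxy = Σxy − (Σx)(Σy)/n = 658.8 − 529.833333 = 128.966667
b = Sxy/Sxx = 128.966667/53.333333 = 2.418125
a = ȳ − b·x̄ = 15.583333 − 2.418125·5.666667 = 1.880625
ŷ(6) = a + b·6 = 1.880625 + 2.418125·6 = 16.389375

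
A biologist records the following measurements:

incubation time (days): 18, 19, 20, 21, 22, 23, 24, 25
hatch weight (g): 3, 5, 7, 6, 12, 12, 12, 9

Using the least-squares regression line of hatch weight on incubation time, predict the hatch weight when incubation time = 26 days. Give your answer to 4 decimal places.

13.5000

n = 8, Σx = 172, Σy = 66, Σxy = 1468, Σx² = 3740
Sxx = Σx² − (Σx)²/n = 3740 − 3698 = 42
Sxy = Σxy − (Σx)(Σy)/n = 1468 − 1419 = 49
b = Sxy/Sxx = 49/42 = 1.166667
a = ȳ − b·x̄ = 8.25 − 1.166667·21.5 = -16.833333
ŷ(26) = a + b·26 = -16.833333 + 1.166667·26 = 13.5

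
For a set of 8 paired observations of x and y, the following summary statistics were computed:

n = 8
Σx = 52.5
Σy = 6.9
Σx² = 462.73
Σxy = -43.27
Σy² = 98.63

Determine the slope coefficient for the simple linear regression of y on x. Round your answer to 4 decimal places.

Sxx = Σx² − (Σx)²/n = 462.73 − 344.53125 = 118.19875
Sxy = Σxy − (Σx)(Σy)/n = -43.27 − 45.28125 = -88.55125
b = Sxy/Sxx = -88.55125/118.19875 = -0.749172

-0.7492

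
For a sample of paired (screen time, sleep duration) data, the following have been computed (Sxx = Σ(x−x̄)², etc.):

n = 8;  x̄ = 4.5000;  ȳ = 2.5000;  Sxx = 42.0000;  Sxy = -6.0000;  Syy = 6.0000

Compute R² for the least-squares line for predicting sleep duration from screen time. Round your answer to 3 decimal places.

0.143

R² = Sxy²/(Sxx·Syy) = (-6)²/(42·6) = 0.142857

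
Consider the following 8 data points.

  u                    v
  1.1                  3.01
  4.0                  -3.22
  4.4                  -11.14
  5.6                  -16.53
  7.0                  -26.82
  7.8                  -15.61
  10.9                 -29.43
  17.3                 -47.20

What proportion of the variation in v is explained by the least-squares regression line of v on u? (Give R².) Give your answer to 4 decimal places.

n = 8, Σx = 58.1, Σy = -146.94, Σxy = -1597.998, Σx² = 595.87, Σy² = 4473.7184
Sxx = Σx² − (Σx)²/n = 595.87 − 421.95125 = 173.91875
Sxy = Σxy − (Σx)(Σy)/n = -1597.998 − (-1067.15175) = -530.84625
Syy = Σy² − (Σy)²/n = 4473.7184 − 2698.92045 = 1774.79795
R² = Sxy²/(Sxx·Syy) = (-530.84625)²/(173.91875·1774.79795) = 0.912940

0.9129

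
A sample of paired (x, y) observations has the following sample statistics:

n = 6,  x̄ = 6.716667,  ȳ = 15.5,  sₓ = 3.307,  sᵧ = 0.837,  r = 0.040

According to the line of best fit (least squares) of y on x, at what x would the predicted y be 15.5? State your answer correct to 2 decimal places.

6.72

b = r · sᵧ/sₓ = 0.04 · 0.837/3.307 = 0.010124
a = ȳ − b·x̄ = 15.5 − 0.010124·6.716667 = 15.432001
Set a + b·x = 15.5: x = (15.5 − 15.432001) / 0.010124 = 6.716667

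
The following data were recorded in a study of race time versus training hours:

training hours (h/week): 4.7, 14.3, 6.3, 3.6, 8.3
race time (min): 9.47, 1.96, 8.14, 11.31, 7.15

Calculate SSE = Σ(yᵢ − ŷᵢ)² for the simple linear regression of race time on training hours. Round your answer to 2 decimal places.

0.67

n = 5, Σx = 37.2, Σy = 38.03, Σxy = 223.88, Σx² = 348.12, Σy² = 338.8207
Sxx = Σx² − (Σx)²/n = 348.12 − 276.768 = 71.352
Sxy = Σxy − (Σx)(Σy)/n = 223.88 − 282.9432 = -59.0632
Syy = Σy² − (Σy)²/n = 338.8207 − 289.25618 = 49.56452
b = Sxy/Sxx = -59.0632/71.352 = -0.827772
SSE = Syy − b·Sxy = 49.56452 − (-0.827772)·(-59.0632) = 0.673647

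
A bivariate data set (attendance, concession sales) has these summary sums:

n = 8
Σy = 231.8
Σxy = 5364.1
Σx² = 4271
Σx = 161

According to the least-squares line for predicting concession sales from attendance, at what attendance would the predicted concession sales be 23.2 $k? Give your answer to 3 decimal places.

11.610

Sxx = Σx² − (Σx)²/n = 4271 − 3240.125 = 1030.875
Sxy = Σxy − (Σx)(Σy)/n = 5364.1 − 4664.975 = 699.125
b = Sxy/Sxx = 699.125/1030.875 = 0.678186
a = ȳ − b·x̄ = 28.975 − 0.678186·20.125 = 15.326507
Set a + b·x = 23.2: x = (23.2 − 15.326507) / 0.678186 = 11.609637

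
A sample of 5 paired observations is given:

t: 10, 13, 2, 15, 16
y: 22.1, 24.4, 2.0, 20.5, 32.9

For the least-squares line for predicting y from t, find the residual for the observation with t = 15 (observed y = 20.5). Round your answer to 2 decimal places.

-6.92

n = 5, Σx = 56, Σy = 101.9, Σxy = 1376.1, Σx² = 754
Sxx = Σx² − (Σx)²/n = 754 − 627.2 = 126.8
Sxy = Σxy − (Σx)(Σy)/n = 1376.1 − 1141.28 = 234.82
b = Sxy/Sxx = 234.82/126.8 = 1.851893
a = ȳ − b·x̄ = 20.38 − 1.851893·11.2 = -0.361199
ŷ(15) = -0.361199 + 1.851893·15 = 27.417192
residual = y − ŷ = 20.5 − 27.417192 = -6.917192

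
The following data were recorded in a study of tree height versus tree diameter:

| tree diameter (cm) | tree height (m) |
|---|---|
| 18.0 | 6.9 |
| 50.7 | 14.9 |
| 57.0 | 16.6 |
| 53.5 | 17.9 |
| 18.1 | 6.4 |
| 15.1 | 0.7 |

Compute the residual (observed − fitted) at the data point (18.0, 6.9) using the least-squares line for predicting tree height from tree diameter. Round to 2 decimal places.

n = 6, Σx = 212.4, Σy = 63.4, Σxy = 2909.89, Σx² = 9561.36
Sxx = Σx² − (Σx)²/n = 9561.36 − 7518.96 = 2042.4
Sxy = Σxy − (Σx)(Σy)/n = 2909.89 − 2244.36 = 665.53
b = Sxy/Sxx = 665.53/2042.4 = 0.325857
a = ȳ − b·x̄ = 10.566667 − 0.325857·35.4 = -0.968665
ŷ(18.0) = -0.968665 + 0.325857·18 = 4.896758
residual = y − ŷ = 6.9 − 4.896758 = 2.003242

2.00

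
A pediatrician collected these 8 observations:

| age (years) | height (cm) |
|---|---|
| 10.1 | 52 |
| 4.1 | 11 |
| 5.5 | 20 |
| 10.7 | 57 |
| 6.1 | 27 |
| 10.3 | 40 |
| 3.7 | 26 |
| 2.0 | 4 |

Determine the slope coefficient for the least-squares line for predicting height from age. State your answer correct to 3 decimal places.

n = 8, Σx = 52.5, Σy = 237, Σxy = 1971.1, Σx² = 424.55
Sxx = Σx² − (Σx)²/n = 424.55 − 344.53125 = 80.01875
Sxy = Σxy − (Σx)(Σy)/n = 1971.1 − 1555.3125 = 415.7875
b = Sxy/Sxx = 415.7875/80.01875 = 5.196126

5.196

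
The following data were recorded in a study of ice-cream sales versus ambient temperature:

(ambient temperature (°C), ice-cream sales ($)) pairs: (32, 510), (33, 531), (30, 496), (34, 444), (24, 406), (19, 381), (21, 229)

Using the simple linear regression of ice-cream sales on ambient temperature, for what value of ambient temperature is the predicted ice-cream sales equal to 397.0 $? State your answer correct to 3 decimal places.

n = 7, Σx = 193, Σy = 2997, Σxy = 85611, Σx² = 5547
Sxx = Σx² − (Σx)²/n = 5547 − 5321.285714 = 225.714286
Sxy = Σxy − (Σx)(Σy)/n = 85611 − 82631.571429 = 2979.428571
b = Sxy/Sxx = 2979.428571/225.714286 = 13.2
a = ȳ − b·x̄ = 428.142857 − 13.2·27.571429 = 64.2
Set a + b·x = 397.0: x = (397.0 − 64.2) / 13.2 = 25.212121

25.212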